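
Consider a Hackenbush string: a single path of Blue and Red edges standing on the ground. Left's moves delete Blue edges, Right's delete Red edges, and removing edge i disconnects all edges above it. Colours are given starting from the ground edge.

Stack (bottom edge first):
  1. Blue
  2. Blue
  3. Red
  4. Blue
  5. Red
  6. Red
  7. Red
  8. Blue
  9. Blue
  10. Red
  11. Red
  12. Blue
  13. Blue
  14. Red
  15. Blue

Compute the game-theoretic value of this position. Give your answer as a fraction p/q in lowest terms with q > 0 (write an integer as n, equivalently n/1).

Build v(s[:k]) for k = 1..15, string s = Blue Blue Red Blue Red Red Red Blue Blue Red Red Blue Blue Red Blue.
step 1: add Blue to get B; options L={ 0 } R={  } → 1
step 2: add Blue to get BB; options L={ 0 1 } R={  } → 2
step 3: add Red to get BBR; options L={ 0 1 } R={ 2 } → 3/2
step 4: add Blue to get BBRB; options L={ 0 1 3/2 } R={ 2 } → 7/4
step 5: add Red to get BBRBR; options L={ 0 1 3/2 } R={ 7/4 2 } → 13/8
step 6: add Red to get BBRBRR; options L={ 0 1 3/2 } R={ 13/8 7/4 2 } → 25/16
step 7: add Red to get BBRBRRR; options L={ 0 1 3/2 } R={ 25/16 13/8 7/4 2 } → 49/32
step 8: add Blue to get BBRBRRRB; options L={ 0 1 3/2 49/32 } R={ 25/16 13/8 7/4 2 } → 99/64
step 9: add Blue to get BBRBRRRBB; options L={ 0 1 3/2 49/32 99/64 } R={ 25/16 13/8 7/4 2 } → 199/128
step 10: add Red to get BBRBRRRBBR; options L={ 0 1 3/2 49/32 99/64 } R={ 199/128 25/16 13/8 7/4 2 } → 397/256
step 11: add Red to get BBRBRRRBBRR; options L={ 0 1 3/2 49/32 99/64 } R={ 397/256 199/128 25/16 13/8 7/4 2 } → 793/512
step 12: add Blue to get BBRBRRRBBRRB; options L={ 0 1 3/2 49/32 99/64 793/512 } R={ 397/256 199/128 25/16 13/8 7/4 2 } → 1587/1024
step 13: add Blue to get BBRBRRRBBRRBB; options L={ 0 1 3/2 49/32 99/64 793/512 1587/1024 } R={ 397/256 199/128 25/16 13/8 7/4 2 } → 3175/2048
step 14: add Red to get BBRBRRRBBRRBBR; options L={ 0 1 3/2 49/32 99/64 793/512 1587/1024 } R={ 3175/2048 397/256 199/128 25/16 13/8 7/4 2 } → 6349/4096
step 15: add Blue to get BBRBRRRBBRRBBRB; options L={ 0 1 3/2 49/32 99/64 793/512 1587/1024 6349/4096 } R={ 3175/2048 397/256 199/128 25/16 13/8 7/4 2 } → 12699/8192

12699/8192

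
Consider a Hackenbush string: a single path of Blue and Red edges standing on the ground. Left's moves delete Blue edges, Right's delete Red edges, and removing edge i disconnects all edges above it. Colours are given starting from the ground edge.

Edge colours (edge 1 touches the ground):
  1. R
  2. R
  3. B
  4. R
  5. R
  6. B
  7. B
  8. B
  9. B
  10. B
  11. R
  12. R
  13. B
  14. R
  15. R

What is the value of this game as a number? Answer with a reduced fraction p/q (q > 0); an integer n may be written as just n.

step 1: add R to get R; options L={ ∅ } R={ 0 } ⇒ -1
step 2: add R to get RR; options L={ ∅ } R={ -1; 0 } ⇒ -2
step 3: add B to get RRB; options L={ -2 } R={ -1; 0 } ⇒ -3/2
step 4: add R to get RRBR; options L={ -2 } R={ -3/2; -1; 0 } ⇒ -7/4
step 5: add R to get RRBRR; options L={ -2 } R={ -7/4; -3/2; -1; 0 } ⇒ -15/8
step 6: add B to get RRBRRB; options L={ -2; -15/8 } R={ -7/4; -3/2; -1; 0 } ⇒ -29/16
step 7: add B to get RRBRRBB; options L={ -2; -15/8; -29/16 } R={ -7/4; -3/2; -1; 0 } ⇒ -57/32
step 8: add B to get RRBRRBBB; options L={ -2; -15/8; -29/16; -57/32 } R={ -7/4; -3/2; -1; 0 } ⇒ -113/64
step 9: add B to get RRBRRBBBB; options L={ -2; -15/8; -29/16; -57/32; -113/64 } R={ -7/4; -3/2; -1; 0 } ⇒ -225/128
step 10: add B to get RRBRRBBBBB; options L={ -2; -15/8; -29/16; -57/32; -113/64; -225/128 } R={ -7/4; -3/2; -1; 0 } ⇒ -449/256
step 11: add R to get RRBRRBBBBBR; options L={ -2; -15/8; -29/16; -57/32; -113/64; -225/128 } R={ -449/256; -7/4; -3/2; -1; 0 } ⇒ -899/512
step 12: add R to get RRBRRBBBBBRR; options L={ -2; -15/8; -29/16; -57/32; -113/64; -225/128 } R={ -899/512; -449/256; -7/4; -3/2; -1; 0 } ⇒ -1799/1024
step 13: add B to get RRBRRBBBBBRRB; options L={ -2; -15/8; -29/16; -57/32; -113/64; -225/128; -1799/1024 } R={ -899/512; -449/256; -7/4; -3/2; -1; 0 } ⇒ -3597/2048
step 14: add R to get RRBRRBBBBBRRBR; options L={ -2; -15/8; -29/16; -57/32; -113/64; -225/128; -1799/1024 } R={ -3597/2048; -899/512; -449/256; -7/4; -3/2; -1; 0 } ⇒ -7195/4096
step 15: add R to get RRBRRBBBBBRRBRR; options L={ -2; -15/8; -29/16; -57/32; -113/64; -225/128; -1799/1024 } R={ -7195/4096; -3597/2048; -899/512; -449/256; -7/4; -3/2; -1; 0 } ⇒ -14391/8192

-14391/8192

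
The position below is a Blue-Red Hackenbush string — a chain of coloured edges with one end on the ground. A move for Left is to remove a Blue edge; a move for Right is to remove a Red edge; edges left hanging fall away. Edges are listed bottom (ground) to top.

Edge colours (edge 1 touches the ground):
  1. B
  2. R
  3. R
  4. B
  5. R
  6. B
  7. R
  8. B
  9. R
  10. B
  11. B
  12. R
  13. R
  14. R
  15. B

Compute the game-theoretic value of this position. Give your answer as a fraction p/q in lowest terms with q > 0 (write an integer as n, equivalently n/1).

5475/16384

Recurse on prefixes of the 15-edge string B R R B R B R B R B B R R R B:
1 of 15 · B · max L 0 · min R +∞ so 1
2 of 15 · BR · max L 0 · min R 1 so 1/2
3 of 15 · BRR · max L 0 · min R 1/2 so 1/4
4 of 15 · BRRB · max L 1/4 · min R 1/2 so 3/8
5 of 15 · BRRBR · max L 1/4 · min R 3/8 so 5/16
6 of 15 · BRRBRB · max L 5/16 · min R 3/8 so 11/32
7 of 15 · BRRBRBR · max L 5/16 · min R 11/32 so 21/64
8 of 15 · BRRBRBRB · max L 21/64 · min R 11/32 so 43/128
9 of 15 · BRRBRBRBR · max L 21/64 · min R 43/128 so 85/256
10 of 15 · BRRBRBRBRB · max L 85/256 · min R 43/128 so 171/512
11 of 15 · BRRBRBRBRBB · max L 171/512 · min R 43/128 so 343/1024
12 of 15 · BRRBRBRBRBBR · max L 171/512 · min R 343/1024 so 685/2048
13 of 15 · BRRBRBRBRBBRR · max L 171/512 · min R 685/2048 so 1369/4096
14 of 15 · BRRBRBRBRBBRRR · max L 171/512 · min R 1369/4096 so 2737/8192
15 of 15 · BRRBRBRBRBBRRRB · max L 2737/8192 · min R 1369/4096 so 5475/16384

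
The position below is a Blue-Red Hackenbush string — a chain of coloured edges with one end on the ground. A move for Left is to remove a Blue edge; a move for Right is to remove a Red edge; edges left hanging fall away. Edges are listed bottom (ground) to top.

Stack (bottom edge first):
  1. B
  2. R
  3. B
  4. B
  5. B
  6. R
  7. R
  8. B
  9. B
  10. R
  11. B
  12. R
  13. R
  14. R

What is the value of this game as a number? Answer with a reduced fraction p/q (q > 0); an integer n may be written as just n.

1 of 14 · B · max L 0 · min R +∞ ⇒ 1
2 of 14 · BR · max L 0 · min R 1 ⇒ 1/2
3 of 14 · BRB · max L 1/2 · min R 1 ⇒ 3/4
4 of 14 · BRBB · max L 3/4 · min R 1 ⇒ 7/8
5 of 14 · BRBBB · max L 7/8 · min R 1 ⇒ 15/16
6 of 14 · BRBBBR · max L 7/8 · min R 15/16 ⇒ 29/32
7 of 14 · BRBBBRR · max L 7/8 · min R 29/32 ⇒ 57/64
8 of 14 · BRBBBRRB · max L 57/64 · min R 29/32 ⇒ 115/128
9 of 14 · BRBBBRRBB · max L 115/128 · min R 29/32 ⇒ 231/256
10 of 14 · BRBBBRRBBR · max L 115/128 · min R 231/256 ⇒ 461/512
11 of 14 · BRBBBRRBBRB · max L 461/512 · min R 231/256 ⇒ 923/1024
12 of 14 · BRBBBRRBBRBR · max L 461/512 · min R 923/1024 ⇒ 1845/2048
13 of 14 · BRBBBRRBBRBRR · max L 461/512 · min R 1845/2048 ⇒ 3689/4096
14 of 14 · BRBBBRRBBRBRRR · max L 461/512 · min R 3689/4096 ⇒ 7377/8192

7377/8192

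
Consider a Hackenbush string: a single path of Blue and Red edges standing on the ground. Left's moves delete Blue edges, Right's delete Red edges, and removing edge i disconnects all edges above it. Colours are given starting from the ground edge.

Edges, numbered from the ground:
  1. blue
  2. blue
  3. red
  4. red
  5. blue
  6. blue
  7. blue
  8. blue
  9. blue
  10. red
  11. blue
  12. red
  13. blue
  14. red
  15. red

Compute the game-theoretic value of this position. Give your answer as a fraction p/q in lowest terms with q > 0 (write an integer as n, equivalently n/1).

12201/8192

Recurse on prefixes of the 15-edge string blue blue red red blue blue blue blue blue red blue red blue red red:
step 1: add blue to get b; options L={ 0 } R={ · } = 1
step 2: add blue to get bb; options L={ 0; 1 } R={ · } = 2
step 3: add red to get bbr; options L={ 0; 1 } R={ 2 } = 3/2
step 4: add red to get bbrr; options L={ 0; 1 } R={ 3/2; 2 } = 5/4
step 5: add blue to get bbrrb; options L={ 0; 1; 5/4 } R={ 3/2; 2 } = 11/8
step 6: add blue to get bbrrbb; options L={ 0; 1; 5/4; 11/8 } R={ 3/2; 2 } = 23/16
step 7: add blue to get bbrrbbb; options L={ 0; 1; 5/4; 11/8; 23/16 } R={ 3/2; 2 } = 47/32
step 8: add blue to get bbrrbbbb; options L={ 0; 1; 5/4; 11/8; 23/16; 47/32 } R={ 3/2; 2 } = 95/64
step 9: add blue to get bbrrbbbbb; options L={ 0; 1; 5/4; 11/8; 23/16; 47/32; 95/64 } R={ 3/2; 2 } = 191/128
step 10: add red to get bbrrbbbbbr; options L={ 0; 1; 5/4; 11/8; 23/16; 47/32; 95/64 } R={ 191/128; 3/2; 2 } = 381/256
step 11: add blue to get bbrrbbbbbrb; options L={ 0; 1; 5/4; 11/8; 23/16; 47/32; 95/64; 381/256 } R={ 191/128; 3/2; 2 } = 763/512
step 12: add red to get bbrrbbbbbrbr; options L={ 0; 1; 5/4; 11/8; 23/16; 47/32; 95/64; 381/256 } R={ 763/512; 191/128; 3/2; 2 } = 1525/1024
step 13: add blue to get bbrrbbbbbrbrb; options L={ 0; 1; 5/4; 11/8; 23/16; 47/32; 95/64; 381/256; 1525/1024 } R={ 763/512; 191/128; 3/2; 2 } = 3051/2048
step 14: add red to get bbrrbbbbbrbrbr; options L={ 0; 1; 5/4; 11/8; 23/16; 47/32; 95/64; 381/256; 1525/1024 } R={ 3051/2048; 763/512; 191/128; 3/2; 2 } = 6101/4096
step 15: add red to get bbrrbbbbbrbrbrr; options L={ 0; 1; 5/4; 11/8; 23/16; 47/32; 95/64; 381/256; 1525/1024 } R={ 6101/4096; 3051/2048; 763/512; 191/128; 3/2; 2 } = 12201/8192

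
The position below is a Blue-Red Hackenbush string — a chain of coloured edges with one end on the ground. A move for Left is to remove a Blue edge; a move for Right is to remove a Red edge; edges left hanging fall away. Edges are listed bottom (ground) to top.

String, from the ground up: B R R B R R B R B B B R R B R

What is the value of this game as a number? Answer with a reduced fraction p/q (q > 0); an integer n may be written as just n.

Recurse on prefixes of the 15-edge string B R R B R R B R B B B R R B R:
edge 1 of 15 (B): { 0 | · } so 1
edge 2 of 15 (R): { 0 | 1 } so 1/2
edge 3 of 15 (R): { 0 | 1/2; 1 } so 1/4
edge 4 of 15 (B): { 0; 1/4 | 1/2; 1 } so 3/8
edge 5 of 15 (R): { 0; 1/4 | 3/8; 1/2; 1 } so 5/16
edge 6 of 15 (R): { 0; 1/4 | 5/16; 3/8; 1/2; 1 } so 9/32
edge 7 of 15 (B): { 0; 1/4; 9/32 | 5/16; 3/8; 1/2; 1 } so 19/64
edge 8 of 15 (R): { 0; 1/4; 9/32 | 19/64; 5/16; 3/8; 1/2; 1 } so 37/128
edge 9 of 15 (B): { 0; 1/4; 9/32; 37/128 | 19/64; 5/16; 3/8; 1/2; 1 } so 75/256
edge 10 of 15 (B): { 0; 1/4; 9/32; 37/128; 75/256 | 19/64; 5/16; 3/8; 1/2; 1 } so 151/512
edge 11 of 15 (B): { 0; 1/4; 9/32; 37/128; 75/256; 151/512 | 19/64; 5/16; 3/8; 1/2; 1 } so 303/1024
edge 12 of 15 (R): { 0; 1/4; 9/32; 37/128; 75/256; 151/512 | 303/1024; 19/64; 5/16; 3/8; 1/2; 1 } so 605/2048
edge 13 of 15 (R): { 0; 1/4; 9/32; 37/128; 75/256; 151/512 | 605/2048; 303/1024; 19/64; 5/16; 3/8; 1/2; 1 } so 1209/4096
edge 14 of 15 (B): { 0; 1/4; 9/32; 37/128; 75/256; 151/512; 1209/4096 | 605/2048; 303/1024; 19/64; 5/16; 3/8; 1/2; 1 } so 2419/8192
edge 15 of 15 (R): { 0; 1/4; 9/32; 37/128; 75/256; 151/512; 1209/4096 | 2419/8192; 605/2048; 303/1024; 19/64; 5/16; 3/8; 1/2; 1 } so 4837/16384

4837/16384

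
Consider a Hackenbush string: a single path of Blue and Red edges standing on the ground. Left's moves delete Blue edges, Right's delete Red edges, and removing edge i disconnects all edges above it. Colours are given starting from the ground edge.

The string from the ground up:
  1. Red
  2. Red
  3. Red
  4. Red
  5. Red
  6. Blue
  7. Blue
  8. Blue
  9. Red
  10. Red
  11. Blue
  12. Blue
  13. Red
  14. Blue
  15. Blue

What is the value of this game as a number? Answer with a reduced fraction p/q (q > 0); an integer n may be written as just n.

Recurse on prefixes of the 15-edge string Red Red Red Red Red Blue Blue Blue Red Red Blue Blue Red Blue Blue:
edge 1 of 15 (Red): { none | 0 } gives -1
edge 2 of 15 (Red): { none | -1; 0 } gives -2
edge 3 of 15 (Red): { none | -2; -1; 0 } gives -3
edge 4 of 15 (Red): { none | -3; -2; -1; 0 } gives -4
edge 5 of 15 (Red): { none | -4; -3; -2; -1; 0 } gives -5
edge 6 of 15 (Blue): { -5 | -4; -3; -2; -1; 0 } gives -9/2
edge 7 of 15 (Blue): { -5; -9/2 | -4; -3; -2; -1; 0 } gives -17/4
edge 8 of 15 (Blue): { -5; -9/2; -17/4 | -4; -3; -2; -1; 0 } gives -33/8
edge 9 of 15 (Red): { -5; -9/2; -17/4 | -33/8; -4; -3; -2; -1; 0 } gives -67/16
edge 10 of 15 (Red): { -5; -9/2; -17/4 | -67/16; -33/8; -4; -3; -2; -1; 0 } gives -135/32
edge 11 of 15 (Blue): { -5; -9/2; -17/4; -135/32 | -67/16; -33/8; -4; -3; -2; -1; 0 } gives -269/64
edge 12 of 15 (Blue): { -5; -9/2; -17/4; -135/32; -269/64 | -67/16; -33/8; -4; -3; -2; -1; 0 } gives -537/128
edge 13 of 15 (Red): { -5; -9/2; -17/4; -135/32; -269/64 | -537/128; -67/16; -33/8; -4; -3; -2; -1; 0 } gives -1075/256
edge 14 of 15 (Blue): { -5; -9/2; -17/4; -135/32; -269/64; -1075/256 | -537/128; -67/16; -33/8; -4; -3; -2; -1; 0 } gives -2149/512
edge 15 of 15 (Blue): { -5; -9/2; -17/4; -135/32; -269/64; -1075/256; -2149/512 | -537/128; -67/16; -33/8; -4; -3; -2; -1; 0 } gives -4297/1024

-4297/1024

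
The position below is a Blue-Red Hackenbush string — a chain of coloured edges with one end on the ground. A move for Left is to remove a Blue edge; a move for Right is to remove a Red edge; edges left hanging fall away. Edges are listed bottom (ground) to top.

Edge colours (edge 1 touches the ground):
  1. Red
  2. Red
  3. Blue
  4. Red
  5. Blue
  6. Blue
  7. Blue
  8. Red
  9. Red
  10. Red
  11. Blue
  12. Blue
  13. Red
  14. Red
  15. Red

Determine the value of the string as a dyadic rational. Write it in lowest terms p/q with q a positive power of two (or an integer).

Recurse on prefixes of the 15-edge string Red Red Blue Red Blue Blue Blue Red Red Red Blue Blue Red Red Red:
1 of 15 · R · max L −∞ · min R 0 → -1
2 of 15 · RR · max L −∞ · min R -1 → -2
3 of 15 · RRB · max L -2 · min R -1 → -3/2
4 of 15 · RRBR · max L -2 · min R -3/2 → -7/4
5 of 15 · RRBRB · max L -7/4 · min R -3/2 → -13/8
6 of 15 · RRBRBB · max L -13/8 · min R -3/2 → -25/16
7 of 15 · RRBRBBB · max L -25/16 · min R -3/2 → -49/32
8 of 15 · RRBRBBBR · max L -25/16 · min R -49/32 → -99/64
9 of 15 · RRBRBBBRR · max L -25/16 · min R -99/64 → -199/128
10 of 15 · RRBRBBBRRR · max L -25/16 · min R -199/128 → -399/256
11 of 15 · RRBRBBBRRRB · max L -399/256 · min R -199/128 → -797/512
12 of 15 · RRBRBBBRRRBB · max L -797/512 · min R -199/128 → -1593/1024
13 of 15 · RRBRBBBRRRBBR · max L -797/512 · min R -1593/1024 → -3187/2048
14 of 15 · RRBRBBBRRRBBRR · max L -797/512 · min R -3187/2048 → -6375/4096
15 of 15 · RRBRBBBRRRBBRRR · max L -797/512 · min R -6375/4096 → -12751/8192

-12751/8192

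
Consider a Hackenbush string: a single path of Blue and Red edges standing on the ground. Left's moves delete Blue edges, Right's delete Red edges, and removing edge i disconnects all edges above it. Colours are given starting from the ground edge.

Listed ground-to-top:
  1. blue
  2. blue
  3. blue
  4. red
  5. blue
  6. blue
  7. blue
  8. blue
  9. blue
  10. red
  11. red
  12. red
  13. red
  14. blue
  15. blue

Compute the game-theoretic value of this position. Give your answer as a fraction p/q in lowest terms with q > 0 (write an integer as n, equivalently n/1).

edge 1 of 15 (blue): { 0 |  } ⇒ 1
edge 2 of 15 (blue): { 0 1 |  } ⇒ 2
edge 3 of 15 (blue): { 0 1 2 |  } ⇒ 3
edge 4 of 15 (red): { 0 1 2 | 3 } ⇒ 5/2
edge 5 of 15 (blue): { 0 1 2 5/2 | 3 } ⇒ 11/4
edge 6 of 15 (blue): { 0 1 2 5/2 11/4 | 3 } ⇒ 23/8
edge 7 of 15 (blue): { 0 1 2 5/2 11/4 23/8 | 3 } ⇒ 47/16
edge 8 of 15 (blue): { 0 1 2 5/2 11/4 23/8 47/16 | 3 } ⇒ 95/32
edge 9 of 15 (blue): { 0 1 2 5/2 11/4 23/8 47/16 95/32 | 3 } ⇒ 191/64
edge 10 of 15 (red): { 0 1 2 5/2 11/4 23/8 47/16 95/32 | 191/64 3 } ⇒ 381/128
edge 11 of 15 (red): { 0 1 2 5/2 11/4 23/8 47/16 95/32 | 381/128 191/64 3 } ⇒ 761/256
edge 12 of 15 (red): { 0 1 2 5/2 11/4 23/8 47/16 95/32 | 761/256 381/128 191/64 3 } ⇒ 1521/512
edge 13 of 15 (red): { 0 1 2 5/2 11/4 23/8 47/16 95/32 | 1521/512 761/256 381/128 191/64 3 } ⇒ 3041/1024
edge 14 of 15 (blue): { 0 1 2 5/2 11/4 23/8 47/16 95/32 3041/1024 | 1521/512 761/256 381/128 191/64 3 } ⇒ 6083/2048
edge 15 of 15 (blue): { 0 1 2 5/2 11/4 23/8 47/16 95/32 3041/1024 6083/2048 | 1521/512 761/256 381/128 191/64 3 } ⇒ 12167/4096

12167/4096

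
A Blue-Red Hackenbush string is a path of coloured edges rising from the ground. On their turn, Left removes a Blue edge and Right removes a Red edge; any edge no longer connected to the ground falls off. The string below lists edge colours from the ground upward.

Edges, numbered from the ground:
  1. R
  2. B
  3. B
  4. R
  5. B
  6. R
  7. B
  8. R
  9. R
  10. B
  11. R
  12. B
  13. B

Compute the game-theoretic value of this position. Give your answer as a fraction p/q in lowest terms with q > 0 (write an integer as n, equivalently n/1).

-1385/4096

R: Left { none }, Right { 0 } -> simplest -1
RB: Left { -1 }, Right { 0 } -> simplest -1/2
RBB: Left { -1,-1/2 }, Right { 0 } -> simplest -1/4
RBBR: Left { -1,-1/2 }, Right { -1/4,0 } -> simplest -3/8
RBBRB: Left { -1,-1/2,-3/8 }, Right { -1/4,0 } -> simplest -5/16
RBBRBR: Left { -1,-1/2,-3/8 }, Right { -5/16,-1/4,0 } -> simplest -11/32
RBBRBRB: Left { -1,-1/2,-3/8,-11/32 }, Right { -5/16,-1/4,0 } -> simplest -21/64
RBBRBRBR: Left { -1,-1/2,-3/8,-11/32 }, Right { -21/64,-5/16,-1/4,0 } -> simplest -43/128
RBBRBRBRR: Left { -1,-1/2,-3/8,-11/32 }, Right { -43/128,-21/64,-5/16,-1/4,0 } -> simplest -87/256
RBBRBRBRRB: Left { -1,-1/2,-3/8,-11/32,-87/256 }, Right { -43/128,-21/64,-5/16,-1/4,0 } -> simplest -173/512
RBBRBRBRRBR: Left { -1,-1/2,-3/8,-11/32,-87/256 }, Right { -173/512,-43/128,-21/64,-5/16,-1/4,0 } -> simplest -347/1024
RBBRBRBRRBRB: Left { -1,-1/2,-3/8,-11/32,-87/256,-347/1024 }, Right { -173/512,-43/128,-21/64,-5/16,-1/4,0 } -> simplest -693/2048
RBBRBRBRRBRBB: Left { -1,-1/2,-3/8,-11/32,-87/256,-347/1024,-693/2048 }, Right { -173/512,-43/128,-21/64,-5/16,-1/4,0 } -> simplest -1385/4096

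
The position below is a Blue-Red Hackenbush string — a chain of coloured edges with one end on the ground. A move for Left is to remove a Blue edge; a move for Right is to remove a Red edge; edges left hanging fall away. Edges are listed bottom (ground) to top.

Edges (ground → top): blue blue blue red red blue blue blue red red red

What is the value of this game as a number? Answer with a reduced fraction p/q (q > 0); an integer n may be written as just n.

Prefix values for blue blue blue red red blue blue blue red red red via {L|R} + simplicity:
b: Left { 0 }, Right {  } so simplest 1
bb: Left { 0,1 }, Right {  } so simplest 2
bbb: Left { 0,1,2 }, Right {  } so simplest 3
bbbr: Left { 0,1,2 }, Right { 3 } so simplest 5/2
bbbrr: Left { 0,1,2 }, Right { 5/2,3 } so simplest 9/4
bbbrrb: Left { 0,1,2,9/4 }, Right { 5/2,3 } so simplest 19/8
bbbrrbb: Left { 0,1,2,9/4,19/8 }, Right { 5/2,3 } so simplest 39/16
bbbrrbbb: Left { 0,1,2,9/4,19/8,39/16 }, Right { 5/2,3 } so simplest 79/32
bbbrrbbbr: Left { 0,1,2,9/4,19/8,39/16 }, Right { 79/32,5/2,3 } so simplest 157/64
bbbrrbbbrr: Left { 0,1,2,9/4,19/8,39/16 }, Right { 157/64,79/32,5/2,3 } so simplest 313/128
bbbrrbbbrrr: Left { 0,1,2,9/4,19/8,39/16 }, Right { 313/128,157/64,79/32,5/2,3 } so simplest 625/256

625/256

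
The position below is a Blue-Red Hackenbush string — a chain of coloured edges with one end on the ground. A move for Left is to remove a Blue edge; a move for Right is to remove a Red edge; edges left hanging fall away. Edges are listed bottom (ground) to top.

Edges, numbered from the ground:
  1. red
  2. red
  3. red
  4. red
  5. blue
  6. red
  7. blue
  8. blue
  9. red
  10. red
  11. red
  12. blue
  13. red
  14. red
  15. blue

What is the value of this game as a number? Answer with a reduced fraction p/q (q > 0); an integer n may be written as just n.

G(r) = {  | 0 } — -1
G(rr) = {  | -1 0 } — -2
G(rrr) = {  | -2 -1 0 } — -3
G(rrrr) = {  | -3 -2 -1 0 } — -4
G(rrrrb) = { -4 | -3 -2 -1 0 } — -7/2
G(rrrrbr) = { -4 | -7/2 -3 -2 -1 0 } — -15/4
G(rrrrbrb) = { -4 -15/4 | -7/2 -3 -2 -1 0 } — -29/8
G(rrrrbrbb) = { -4 -15/4 -29/8 | -7/2 -3 -2 -1 0 } — -57/16
G(rrrrbrbbr) = { -4 -15/4 -29/8 | -57/16 -7/2 -3 -2 -1 0 } — -115/32
G(rrrrbrbbrr) = { -4 -15/4 -29/8 | -115/32 -57/16 -7/2 -3 -2 -1 0 } — -231/64
G(rrrrbrbbrrr) = { -4 -15/4 -29/8 | -231/64 -115/32 -57/16 -7/2 -3 -2 -1 0 } — -463/128
G(rrrrbrbbrrrb) = { -4 -15/4 -29/8 -463/128 | -231/64 -115/32 -57/16 -7/2 -3 -2 -1 0 } — -925/256
G(rrrrbrbbrrrbr) = { -4 -15/4 -29/8 -463/128 | -925/256 -231/64 -115/32 -57/16 -7/2 -3 -2 -1 0 } — -1851/512
G(rrrrbrbbrrrbrr) = { -4 -15/4 -29/8 -463/128 | -1851/512 -925/256 -231/64 -115/32 -57/16 -7/2 -3 -2 -1 0 } — -3703/1024
G(rrrrbrbbrrrbrrb) = { -4 -15/4 -29/8 -463/128 -3703/1024 | -1851/512 -925/256 -231/64 -115/32 -57/16 -7/2 -3 -2 -1 0 } — -7405/2048

-7405/2048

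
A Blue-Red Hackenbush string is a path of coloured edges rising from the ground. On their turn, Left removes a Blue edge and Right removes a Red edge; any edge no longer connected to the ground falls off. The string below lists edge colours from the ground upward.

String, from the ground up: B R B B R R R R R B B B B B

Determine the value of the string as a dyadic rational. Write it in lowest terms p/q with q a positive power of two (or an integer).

6207/8192

Prefix values for B R B B R R R R R B B B B B via {L|R} + simplicity:
step 1: add B to get B; options L={ 0 } R={ none } → 1
step 2: add R to get BR; options L={ 0 } R={ 1 } → 1/2
step 3: add B to get BRB; options L={ 0 1/2 } R={ 1 } → 3/4
step 4: add B to get BRBB; options L={ 0 1/2 3/4 } R={ 1 } → 7/8
step 5: add R to get BRBBR; options L={ 0 1/2 3/4 } R={ 7/8 1 } → 13/16
step 6: add R to get BRBBRR; options L={ 0 1/2 3/4 } R={ 13/16 7/8 1 } → 25/32
step 7: add R to get BRBBRRR; options L={ 0 1/2 3/4 } R={ 25/32 13/16 7/8 1 } → 49/64
step 8: add R to get BRBBRRRR; options L={ 0 1/2 3/4 } R={ 49/64 25/32 13/16 7/8 1 } → 97/128
step 9: add R to get BRBBRRRRR; options L={ 0 1/2 3/4 } R={ 97/128 49/64 25/32 13/16 7/8 1 } → 193/256
step 10: add B to get BRBBRRRRRB; options L={ 0 1/2 3/4 193/256 } R={ 97/128 49/64 25/32 13/16 7/8 1 } → 387/512
step 11: add B to get BRBBRRRRRBB; options L={ 0 1/2 3/4 193/256 387/512 } R={ 97/128 49/64 25/32 13/16 7/8 1 } → 775/1024
step 12: add B to get BRBBRRRRRBBB; options L={ 0 1/2 3/4 193/256 387/512 775/1024 } R={ 97/128 49/64 25/32 13/16 7/8 1 } → 1551/2048
step 13: add B to get BRBBRRRRRBBBB; options L={ 0 1/2 3/4 193/256 387/512 775/1024 1551/2048 } R={ 97/128 49/64 25/32 13/16 7/8 1 } → 3103/4096
step 14: add B to get BRBBRRRRRBBBBB; options L={ 0 1/2 3/4 193/256 387/512 775/1024 1551/2048 3103/4096 } R={ 97/128 49/64 25/32 13/16 7/8 1 } → 6207/8192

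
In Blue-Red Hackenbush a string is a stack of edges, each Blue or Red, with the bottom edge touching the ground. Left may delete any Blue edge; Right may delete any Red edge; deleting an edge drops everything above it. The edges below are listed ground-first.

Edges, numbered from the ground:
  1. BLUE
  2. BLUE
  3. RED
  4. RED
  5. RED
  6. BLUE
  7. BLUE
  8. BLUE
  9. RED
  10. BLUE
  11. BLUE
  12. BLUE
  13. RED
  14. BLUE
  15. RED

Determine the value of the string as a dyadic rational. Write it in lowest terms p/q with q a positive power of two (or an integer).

edge 1 of 15 (BLUE): { 0 | — } => 1
edge 2 of 15 (BLUE): { 0; 1 | — } => 2
edge 3 of 15 (RED): { 0; 1 | 2 } => 3/2
edge 4 of 15 (RED): { 0; 1 | 3/2; 2 } => 5/4
edge 5 of 15 (RED): { 0; 1 | 5/4; 3/2; 2 } => 9/8
edge 6 of 15 (BLUE): { 0; 1; 9/8 | 5/4; 3/2; 2 } => 19/16
edge 7 of 15 (BLUE): { 0; 1; 9/8; 19/16 | 5/4; 3/2; 2 } => 39/32
edge 8 of 15 (BLUE): { 0; 1; 9/8; 19/16; 39/32 | 5/4; 3/2; 2 } => 79/64
edge 9 of 15 (RED): { 0; 1; 9/8; 19/16; 39/32 | 79/64; 5/4; 3/2; 2 } => 157/128
edge 10 of 15 (BLUE): { 0; 1; 9/8; 19/16; 39/32; 157/128 | 79/64; 5/4; 3/2; 2 } => 315/256
edge 11 of 15 (BLUE): { 0; 1; 9/8; 19/16; 39/32; 157/128; 315/256 | 79/64; 5/4; 3/2; 2 } => 631/512
edge 12 of 15 (BLUE): { 0; 1; 9/8; 19/16; 39/32; 157/128; 315/256; 631/512 | 79/64; 5/4; 3/2; 2 } => 1263/1024
edge 13 of 15 (RED): { 0; 1; 9/8; 19/16; 39/32; 157/128; 315/256; 631/512 | 1263/1024; 79/64; 5/4; 3/2; 2 } => 2525/2048
edge 14 of 15 (BLUE): { 0; 1; 9/8; 19/16; 39/32; 157/128; 315/256; 631/512; 2525/2048 | 1263/1024; 79/64; 5/4; 3/2; 2 } => 5051/4096
edge 15 of 15 (RED): { 0; 1; 9/8; 19/16; 39/32; 157/128; 315/256; 631/512; 2525/2048 | 5051/4096; 1263/1024; 79/64; 5/4; 3/2; 2 } => 10101/8192

10101/8192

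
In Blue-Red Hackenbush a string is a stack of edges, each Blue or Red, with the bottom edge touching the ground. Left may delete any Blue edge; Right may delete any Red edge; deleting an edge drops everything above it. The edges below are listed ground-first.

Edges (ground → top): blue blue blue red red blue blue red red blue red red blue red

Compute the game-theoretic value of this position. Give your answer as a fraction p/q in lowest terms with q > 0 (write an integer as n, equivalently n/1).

4901/2048

v_1 [b]  L=[0]  R=[(no moves)]  gives 1
v_2 [bb]  L=[0; 1]  R=[(no moves)]  gives 2
v_3 [bbb]  L=[0; 1; 2]  R=[(no moves)]  gives 3
v_4 [bbbr]  L=[0; 1; 2]  R=[3]  gives 5/2
v_5 [bbbrr]  L=[0; 1; 2]  R=[5/2; 3]  gives 9/4
v_6 [bbbrrb]  L=[0; 1; 2; 9/4]  R=[5/2; 3]  gives 19/8
v_7 [bbbrrbb]  L=[0; 1; 2; 9/4; 19/8]  R=[5/2; 3]  gives 39/16
v_8 [bbbrrbbr]  L=[0; 1; 2; 9/4; 19/8]  R=[39/16; 5/2; 3]  gives 77/32
v_9 [bbbrrbbrr]  L=[0; 1; 2; 9/4; 19/8]  R=[77/32; 39/16; 5/2; 3]  gives 153/64
v_10 [bbbrrbbrrb]  L=[0; 1; 2; 9/4; 19/8; 153/64]  R=[77/32; 39/16; 5/2; 3]  gives 307/128
v_11 [bbbrrbbrrbr]  L=[0; 1; 2; 9/4; 19/8; 153/64]  R=[307/128; 77/32; 39/16; 5/2; 3]  gives 613/256
v_12 [bbbrrbbrrbrr]  L=[0; 1; 2; 9/4; 19/8; 153/64]  R=[613/256; 307/128; 77/32; 39/16; 5/2; 3]  gives 1225/512
v_13 [bbbrrbbrrbrrb]  L=[0; 1; 2; 9/4; 19/8; 153/64; 1225/512]  R=[613/256; 307/128; 77/32; 39/16; 5/2; 3]  gives 2451/1024
v_14 [bbbrrbbrrbrrbr]  L=[0; 1; 2; 9/4; 19/8; 153/64; 1225/512]  R=[2451/1024; 613/256; 307/128; 77/32; 39/16; 5/2; 3]  gives 4901/2048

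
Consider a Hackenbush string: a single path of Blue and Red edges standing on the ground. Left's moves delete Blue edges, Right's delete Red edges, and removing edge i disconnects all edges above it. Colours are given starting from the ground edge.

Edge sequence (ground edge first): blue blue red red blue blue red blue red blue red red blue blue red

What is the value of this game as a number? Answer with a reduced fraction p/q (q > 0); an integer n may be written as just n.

11597/8192

Prefix values for blue blue red red blue blue red blue red blue red red blue blue red via {L|R} + simplicity:
b: Left { 0 }, Right {  } => simplest 1
bb: Left { 0 1 }, Right {  } => simplest 2
bbr: Left { 0 1 }, Right { 2 } => simplest 3/2
bbrr: Left { 0 1 }, Right { 3/2 2 } => simplest 5/4
bbrrb: Left { 0 1 5/4 }, Right { 3/2 2 } => simplest 11/8
bbrrbb: Left { 0 1 5/4 11/8 }, Right { 3/2 2 } => simplest 23/16
bbrrbbr: Left { 0 1 5/4 11/8 }, Right { 23/16 3/2 2 } => simplest 45/32
bbrrbbrb: Left { 0 1 5/4 11/8 45/32 }, Right { 23/16 3/2 2 } => simplest 91/64
bbrrbbrbr: Left { 0 1 5/4 11/8 45/32 }, Right { 91/64 23/16 3/2 2 } => simplest 181/128
bbrrbbrbrb: Left { 0 1 5/4 11/8 45/32 181/128 }, Right { 91/64 23/16 3/2 2 } => simplest 363/256
bbrrbbrbrbr: Left { 0 1 5/4 11/8 45/32 181/128 }, Right { 363/256 91/64 23/16 3/2 2 } => simplest 725/512
bbrrbbrbrbrr: Left { 0 1 5/4 11/8 45/32 181/128 }, Right { 725/512 363/256 91/64 23/16 3/2 2 } => simplest 1449/1024
bbrrbbrbrbrrb: Left { 0 1 5/4 11/8 45/32 181/128 1449/1024 }, Right { 725/512 363/256 91/64 23/16 3/2 2 } => simplest 2899/2048
bbrrbbrbrbrrbb: Left { 0 1 5/4 11/8 45/32 181/128 1449/1024 2899/2048 }, Right { 725/512 363/256 91/64 23/16 3/2 2 } => simplest 5799/4096
bbrrbbrbrbrrbbr: Left { 0 1 5/4 11/8 45/32 181/128 1449/1024 2899/2048 }, Right { 5799/4096 725/512 363/256 91/64 23/16 3/2 2 } => simplest 11597/8192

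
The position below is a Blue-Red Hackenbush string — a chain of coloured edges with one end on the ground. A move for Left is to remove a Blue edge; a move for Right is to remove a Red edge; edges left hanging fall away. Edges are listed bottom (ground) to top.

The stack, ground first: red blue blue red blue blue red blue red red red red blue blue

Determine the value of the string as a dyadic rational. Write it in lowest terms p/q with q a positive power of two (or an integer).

-2425/8192

r: Left { (no moves) }, Right { 0 } gives simplest -1
rb: Left { -1 }, Right { 0 } gives simplest -1/2
rbb: Left { -1 -1/2 }, Right { 0 } gives simplest -1/4
rbbr: Left { -1 -1/2 }, Right { -1/4 0 } gives simplest -3/8
rbbrb: Left { -1 -1/2 -3/8 }, Right { -1/4 0 } gives simplest -5/16
rbbrbb: Left { -1 -1/2 -3/8 -5/16 }, Right { -1/4 0 } gives simplest -9/32
rbbrbbr: Left { -1 -1/2 -3/8 -5/16 }, Right { -9/32 -1/4 0 } gives simplest -19/64
rbbrbbrb: Left { -1 -1/2 -3/8 -5/16 -19/64 }, Right { -9/32 -1/4 0 } gives simplest -37/128
rbbrbbrbr: Left { -1 -1/2 -3/8 -5/16 -19/64 }, Right { -37/128 -9/32 -1/4 0 } gives simplest -75/256
rbbrbbrbrr: Left { -1 -1/2 -3/8 -5/16 -19/64 }, Right { -75/256 -37/128 -9/32 -1/4 0 } gives simplest -151/512
rbbrbbrbrrr: Left { -1 -1/2 -3/8 -5/16 -19/64 }, Right { -151/512 -75/256 -37/128 -9/32 -1/4 0 } gives simplest -303/1024
rbbrbbrbrrrr: Left { -1 -1/2 -3/8 -5/16 -19/64 }, Right { -303/1024 -151/512 -75/256 -37/128 -9/32 -1/4 0 } gives simplest -607/2048
rbbrbbrbrrrrb: Left { -1 -1/2 -3/8 -5/16 -19/64 -607/2048 }, Right { -303/1024 -151/512 -75/256 -37/128 -9/32 -1/4 0 } gives simplest -1213/4096
rbbrbbrbrrrrbb: Left { -1 -1/2 -3/8 -5/16 -19/64 -607/2048 -1213/4096 }, Right { -303/1024 -151/512 -75/256 -37/128 -9/32 -1/4 0 } gives simplest -2425/8192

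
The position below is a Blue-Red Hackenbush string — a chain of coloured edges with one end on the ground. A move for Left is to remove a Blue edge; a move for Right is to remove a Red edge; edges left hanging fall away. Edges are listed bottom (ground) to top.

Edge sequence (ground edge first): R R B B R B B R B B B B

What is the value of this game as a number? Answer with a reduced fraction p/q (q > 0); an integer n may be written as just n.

1 of 12 · R · max L −∞ · min R 0 — -1
2 of 12 · RR · max L −∞ · min R -1 — -2
3 of 12 · RRB · max L -2 · min R -1 — -3/2
4 of 12 · RRBB · max L -3/2 · min R -1 — -5/4
5 of 12 · RRBBR · max L -3/2 · min R -5/4 — -11/8
6 of 12 · RRBBRB · max L -11/8 · min R -5/4 — -21/16
7 of 12 · RRBBRBB · max L -21/16 · min R -5/4 — -41/32
8 of 12 · RRBBRBBR · max L -21/16 · min R -41/32 — -83/64
9 of 12 · RRBBRBBRB · max L -83/64 · min R -41/32 — -165/128
10 of 12 · RRBBRBBRBB · max L -165/128 · min R -41/32 — -329/256
11 of 12 · RRBBRBBRBBB · max L -329/256 · min R -41/32 — -657/512
12 of 12 · RRBBRBBRBBBB · max L -657/512 · min R -41/32 — -1313/1024

-1313/1024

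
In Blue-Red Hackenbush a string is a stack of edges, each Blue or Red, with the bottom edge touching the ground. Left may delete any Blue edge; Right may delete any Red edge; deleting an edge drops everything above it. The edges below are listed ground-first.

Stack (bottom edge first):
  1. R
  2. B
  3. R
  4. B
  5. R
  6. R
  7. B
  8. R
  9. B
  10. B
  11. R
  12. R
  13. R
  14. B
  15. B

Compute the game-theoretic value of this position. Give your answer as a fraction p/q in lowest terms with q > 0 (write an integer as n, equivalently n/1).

G(R) = { · | 0 } so -1
G(RB) = { -1 | 0 } so -1/2
G(RBR) = { -1 | -1/2; 0 } so -3/4
G(RBRB) = { -1; -3/4 | -1/2; 0 } so -5/8
G(RBRBR) = { -1; -3/4 | -5/8; -1/2; 0 } so -11/16
G(RBRBRR) = { -1; -3/4 | -11/16; -5/8; -1/2; 0 } so -23/32
G(RBRBRRB) = { -1; -3/4; -23/32 | -11/16; -5/8; -1/2; 0 } so -45/64
G(RBRBRRBR) = { -1; -3/4; -23/32 | -45/64; -11/16; -5/8; -1/2; 0 } so -91/128
G(RBRBRRBRB) = { -1; -3/4; -23/32; -91/128 | -45/64; -11/16; -5/8; -1/2; 0 } so -181/256
G(RBRBRRBRBB) = { -1; -3/4; -23/32; -91/128; -181/256 | -45/64; -11/16; -5/8; -1/2; 0 } so -361/512
G(RBRBRRBRBBR) = { -1; -3/4; -23/32; -91/128; -181/256 | -361/512; -45/64; -11/16; -5/8; -1/2; 0 } so -723/1024
G(RBRBRRBRBBRR) = { -1; -3/4; -23/32; -91/128; -181/256 | -723/1024; -361/512; -45/64; -11/16; -5/8; -1/2; 0 } so -1447/2048
G(RBRBRRBRBBRRR) = { -1; -3/4; -23/32; -91/128; -181/256 | -1447/2048; -723/1024; -361/512; -45/64; -11/16; -5/8; -1/2; 0 } so -2895/4096
G(RBRBRRBRBBRRRB) = { -1; -3/4; -23/32; -91/128; -181/256; -2895/4096 | -1447/2048; -723/1024; -361/512; -45/64; -11/16; -5/8; -1/2; 0 } so -5789/8192
G(RBRBRRBRBBRRRBB) = { -1; -3/4; -23/32; -91/128; -181/256; -2895/4096; -5789/8192 | -1447/2048; -723/1024; -361/512; -45/64; -11/16; -5/8; -1/2; 0 } so -11577/16384

-11577/16384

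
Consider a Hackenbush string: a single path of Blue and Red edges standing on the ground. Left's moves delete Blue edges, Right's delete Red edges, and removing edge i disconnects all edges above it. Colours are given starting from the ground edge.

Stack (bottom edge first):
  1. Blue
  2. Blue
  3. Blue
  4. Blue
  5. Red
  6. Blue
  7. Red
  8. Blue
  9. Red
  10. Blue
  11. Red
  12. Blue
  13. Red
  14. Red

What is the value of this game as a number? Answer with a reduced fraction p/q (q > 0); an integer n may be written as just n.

3753/1024

1 of 14 · B · max L 0 · min R +∞ => 1
2 of 14 · BB · max L 1 · min R +∞ => 2
3 of 14 · BBB · max L 2 · min R +∞ => 3
4 of 14 · BBBB · max L 3 · min R +∞ => 4
5 of 14 · BBBBR · max L 3 · min R 4 => 7/2
6 of 14 · BBBBRB · max L 7/2 · min R 4 => 15/4
7 of 14 · BBBBRBR · max L 7/2 · min R 15/4 => 29/8
8 of 14 · BBBBRBRB · max L 29/8 · min R 15/4 => 59/16
9 of 14 · BBBBRBRBR · max L 29/8 · min R 59/16 => 117/32
10 of 14 · BBBBRBRBRB · max L 117/32 · min R 59/16 => 235/64
11 of 14 · BBBBRBRBRBR · max L 117/32 · min R 235/64 => 469/128
12 of 14 · BBBBRBRBRBRB · max L 469/128 · min R 235/64 => 939/256
13 of 14 · BBBBRBRBRBRBR · max L 469/128 · min R 939/256 => 1877/512
14 of 14 · BBBBRBRBRBRBRR · max L 469/128 · min R 1877/512 => 3753/1024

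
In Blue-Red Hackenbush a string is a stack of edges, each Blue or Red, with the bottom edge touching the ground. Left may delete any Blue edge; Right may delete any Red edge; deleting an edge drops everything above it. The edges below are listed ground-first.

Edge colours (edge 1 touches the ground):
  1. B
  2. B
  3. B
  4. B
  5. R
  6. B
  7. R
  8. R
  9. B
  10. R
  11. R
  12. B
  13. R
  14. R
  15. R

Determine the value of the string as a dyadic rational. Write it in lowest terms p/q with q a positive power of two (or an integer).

step 1: add B to get B; options L={ 0 } R={ · } => 1
step 2: add B to get BB; options L={ 0; 1 } R={ · } => 2
step 3: add B to get BBB; options L={ 0; 1; 2 } R={ · } => 3
step 4: add B to get BBBB; options L={ 0; 1; 2; 3 } R={ · } => 4
step 5: add R to get BBBBR; options L={ 0; 1; 2; 3 } R={ 4 } => 7/2
step 6: add B to get BBBBRB; options L={ 0; 1; 2; 3; 7/2 } R={ 4 } => 15/4
step 7: add R to get BBBBRBR; options L={ 0; 1; 2; 3; 7/2 } R={ 15/4; 4 } => 29/8
step 8: add R to get BBBBRBRR; options L={ 0; 1; 2; 3; 7/2 } R={ 29/8; 15/4; 4 } => 57/16
step 9: add B to get BBBBRBRRB; options L={ 0; 1; 2; 3; 7/2; 57/16 } R={ 29/8; 15/4; 4 } => 115/32
step 10: add R to get BBBBRBRRBR; options L={ 0; 1; 2; 3; 7/2; 57/16 } R={ 115/32; 29/8; 15/4; 4 } => 229/64
step 11: add R to get BBBBRBRRBRR; options L={ 0; 1; 2; 3; 7/2; 57/16 } R={ 229/64; 115/32; 29/8; 15/4; 4 } => 457/128
step 12: add B to get BBBBRBRRBRRB; options L={ 0; 1; 2; 3; 7/2; 57/16; 457/128 } R={ 229/64; 115/32; 29/8; 15/4; 4 } => 915/256
step 13: add R to get BBBBRBRRBRRBR; options L={ 0; 1; 2; 3; 7/2; 57/16; 457/128 } R={ 915/256; 229/64; 115/32; 29/8; 15/4; 4 } => 1829/512
step 14: add R to get BBBBRBRRBRRBRR; options L={ 0; 1; 2; 3; 7/2; 57/16; 457/128 } R={ 1829/512; 915/256; 229/64; 115/32; 29/8; 15/4; 4 } => 3657/1024
step 15: add R to get BBBBRBRRBRRBRRR; options L={ 0; 1; 2; 3; 7/2; 57/16; 457/128 } R={ 3657/1024; 1829/512; 915/256; 229/64; 115/32; 29/8; 15/4; 4 } => 7313/2048

7313/2048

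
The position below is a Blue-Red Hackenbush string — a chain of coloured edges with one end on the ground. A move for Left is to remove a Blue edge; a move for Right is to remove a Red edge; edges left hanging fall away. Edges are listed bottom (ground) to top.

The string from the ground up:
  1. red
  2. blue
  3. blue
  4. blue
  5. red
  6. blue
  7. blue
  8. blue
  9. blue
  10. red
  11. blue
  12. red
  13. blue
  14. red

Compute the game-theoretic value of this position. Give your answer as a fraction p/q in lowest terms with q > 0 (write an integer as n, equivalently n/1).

-1067/8192

Prefix values for red blue blue blue red blue blue blue blue red blue red blue red via {L|R} + simplicity:
edge 1 of 14 (red): { — | 0 } -> -1
edge 2 of 14 (blue): { -1 | 0 } -> -1/2
edge 3 of 14 (blue): { -1; -1/2 | 0 } -> -1/4
edge 4 of 14 (blue): { -1; -1/2; -1/4 | 0 } -> -1/8
edge 5 of 14 (red): { -1; -1/2; -1/4 | -1/8; 0 } -> -3/16
edge 6 of 14 (blue): { -1; -1/2; -1/4; -3/16 | -1/8; 0 } -> -5/32
edge 7 of 14 (blue): { -1; -1/2; -1/4; -3/16; -5/32 | -1/8; 0 } -> -9/64
edge 8 of 14 (blue): { -1; -1/2; -1/4; -3/16; -5/32; -9/64 | -1/8; 0 } -> -17/128
edge 9 of 14 (blue): { -1; -1/2; -1/4; -3/16; -5/32; -9/64; -17/128 | -1/8; 0 } -> -33/256
edge 10 of 14 (red): { -1; -1/2; -1/4; -3/16; -5/32; -9/64; -17/128 | -33/256; -1/8; 0 } -> -67/512
edge 11 of 14 (blue): { -1; -1/2; -1/4; -3/16; -5/32; -9/64; -17/128; -67/512 | -33/256; -1/8; 0 } -> -133/1024
edge 12 of 14 (red): { -1; -1/2; -1/4; -3/16; -5/32; -9/64; -17/128; -67/512 | -133/1024; -33/256; -1/8; 0 } -> -267/2048
edge 13 of 14 (blue): { -1; -1/2; -1/4; -3/16; -5/32; -9/64; -17/128; -67/512; -267/2048 | -133/1024; -33/256; -1/8; 0 } -> -533/4096
edge 14 of 14 (red): { -1; -1/2; -1/4; -3/16; -5/32; -9/64; -17/128; -67/512; -267/2048 | -533/4096; -133/1024; -33/256; -1/8; 0 } -> -1067/8192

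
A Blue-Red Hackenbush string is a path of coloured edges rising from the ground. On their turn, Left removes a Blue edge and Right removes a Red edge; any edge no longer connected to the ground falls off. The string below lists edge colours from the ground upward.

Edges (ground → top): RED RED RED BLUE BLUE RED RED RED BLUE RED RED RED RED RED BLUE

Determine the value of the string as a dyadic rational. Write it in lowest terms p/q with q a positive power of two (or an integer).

-10109/4096

Prefix values for RED RED RED BLUE BLUE RED RED RED BLUE RED RED RED RED RED BLUE via {L|R} + simplicity:
R: Left { ∅ }, Right { 0 } → simplest -1
RR: Left { ∅ }, Right { -1; 0 } → simplest -2
RRR: Left { ∅ }, Right { -2; -1; 0 } → simplest -3
RRRB: Left { -3 }, Right { -2; -1; 0 } → simplest -5/2
RRRBB: Left { -3; -5/2 }, Right { -2; -1; 0 } → simplest -9/4
RRRBBR: Left { -3; -5/2 }, Right { -9/4; -2; -1; 0 } → simplest -19/8
RRRBBRR: Left { -3; -5/2 }, Right { -19/8; -9/4; -2; -1; 0 } → simplest -39/16
RRRBBRRR: Left { -3; -5/2 }, Right { -39/16; -19/8; -9/4; -2; -1; 0 } → simplest -79/32
RRRBBRRRB: Left { -3; -5/2; -79/32 }, Right { -39/16; -19/8; -9/4; -2; -1; 0 } → simplest -157/64
RRRBBRRRBR: Left { -3; -5/2; -79/32 }, Right { -157/64; -39/16; -19/8; -9/4; -2; -1; 0 } → simplest -315/128
RRRBBRRRBRR: Left { -3; -5/2; -79/32 }, Right { -315/128; -157/64; -39/16; -19/8; -9/4; -2; -1; 0 } → simplest -631/256
RRRBBRRRBRRR: Left { -3; -5/2; -79/32 }, Right { -631/256; -315/128; -157/64; -39/16; -19/8; -9/4; -2; -1; 0 } → simplest -1263/512
RRRBBRRRBRRRR: Left { -3; -5/2; -79/32 }, Right { -1263/512; -631/256; -315/128; -157/64; -39/16; -19/8; -9/4; -2; -1; 0 } → simplest -2527/1024
RRRBBRRRBRRRRR: Left { -3; -5/2; -79/32 }, Right { -2527/1024; -1263/512; -631/256; -315/128; -157/64; -39/16; -19/8; -9/4; -2; -1; 0 } → simplest -5055/2048
RRRBBRRRBRRRRRB: Left { -3; -5/2; -79/32; -5055/2048 }, Right { -2527/1024; -1263/512; -631/256; -315/128; -157/64; -39/16; -19/8; -9/4; -2; -1; 0 } → simplest -10109/4096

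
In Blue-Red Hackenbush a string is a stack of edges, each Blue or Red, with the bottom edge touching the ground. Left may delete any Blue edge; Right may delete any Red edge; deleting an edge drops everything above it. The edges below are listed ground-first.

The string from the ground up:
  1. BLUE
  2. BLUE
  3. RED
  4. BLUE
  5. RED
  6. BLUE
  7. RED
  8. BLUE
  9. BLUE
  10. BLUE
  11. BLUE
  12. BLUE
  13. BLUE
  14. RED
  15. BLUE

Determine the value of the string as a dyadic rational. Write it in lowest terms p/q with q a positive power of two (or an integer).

v(B) = { 0 |  } → 1
v(BB) = { 0, 1 |  } → 2
v(BBR) = { 0, 1 | 2 } → 3/2
v(BBRB) = { 0, 1, 3/2 | 2 } → 7/4
v(BBRBR) = { 0, 1, 3/2 | 7/4, 2 } → 13/8
v(BBRBRB) = { 0, 1, 3/2, 13/8 | 7/4, 2 } → 27/16
v(BBRBRBR) = { 0, 1, 3/2, 13/8 | 27/16, 7/4, 2 } → 53/32
v(BBRBRBRB) = { 0, 1, 3/2, 13/8, 53/32 | 27/16, 7/4, 2 } → 107/64
v(BBRBRBRBB) = { 0, 1, 3/2, 13/8, 53/32, 107/64 | 27/16, 7/4, 2 } → 215/128
v(BBRBRBRBBB) = { 0, 1, 3/2, 13/8, 53/32, 107/64, 215/128 | 27/16, 7/4, 2 } → 431/256
v(BBRBRBRBBBB) = { 0, 1, 3/2, 13/8, 53/32, 107/64, 215/128, 431/256 | 27/16, 7/4, 2 } → 863/512
v(BBRBRBRBBBBB) = { 0, 1, 3/2, 13/8, 53/32, 107/64, 215/128, 431/256, 863/512 | 27/16, 7/4, 2 } → 1727/1024
v(BBRBRBRBBBBBB) = { 0, 1, 3/2, 13/8, 53/32, 107/64, 215/128, 431/256, 863/512, 1727/1024 | 27/16, 7/4, 2 } → 3455/2048
v(BBRBRBRBBBBBBR) = { 0, 1, 3/2, 13/8, 53/32, 107/64, 215/128, 431/256, 863/512, 1727/1024 | 3455/2048, 27/16, 7/4, 2 } → 6909/4096
v(BBRBRBRBBBBBBRB) = { 0, 1, 3/2, 13/8, 53/32, 107/64, 215/128, 431/256, 863/512, 1727/1024, 6909/4096 | 3455/2048, 27/16, 7/4, 2 } → 13819/8192

13819/8192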